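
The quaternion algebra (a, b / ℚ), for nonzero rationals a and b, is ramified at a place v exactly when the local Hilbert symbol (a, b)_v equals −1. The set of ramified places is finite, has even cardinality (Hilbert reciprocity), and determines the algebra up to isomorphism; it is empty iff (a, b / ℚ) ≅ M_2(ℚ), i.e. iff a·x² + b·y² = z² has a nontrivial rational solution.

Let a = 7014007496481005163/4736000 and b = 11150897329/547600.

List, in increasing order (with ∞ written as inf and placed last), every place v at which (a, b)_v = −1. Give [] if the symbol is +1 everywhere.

(a, b) ≡ (555, 124729) mod (ℚ^×)²; places V = {2, 3, 5, 11, 13, 17, 23, 29, 37, 41, ∞}.
(a,b)_∞: sgn(555)=+, sgn(124729)=+, so +1.
(a,b)_41: α=2, u≡22; β=0, v≡6 (mod 41); (22|41)=-1, (6|41)=-1; sign (−1)^0·-1^0·-1^2 = +1.
(a,b)_23: α=4, u≡4; β=3, v≡9 (mod 23); (4|23)=+1, (9|23)=+1; sign (−1)^0·+1^3·+1^4 = +1.
(a,b)_11: α=2, u≡5; β=1, v≡4 (mod 11); (5|11)=+1, (4|11)=+1; sign (−1)^0·+1^1·+1^2 = +1.
(a,b)_3: α=1, u≡2; β=0, v≡1 (mod 3); (2|3)=-1, (1|3)=+1; sign (−1)^0·-1^0·+1^1 = +1.
(a,b)_37: α=-1, u≡32; β=-2, v≡8 (mod 37); (32|37)=-1, (8|37)=-1; sign (−1)^0·-1^-2·-1^-1 = -1.
(a,b)_17: α=2, u≡11; β=1, v≡5 (mod 17); (11|17)=-1, (5|17)=-1; sign (−1)^0·-1^1·-1^2 = -1.
(a,b)_13: α=2, u≡3; β=2, v≡11 (mod 13); (3|13)=+1, (11|13)=-1; sign (−1)^0·+1^2·-1^2 = +1.
(a,b)_5: α=-3, u≡1; β=-2, v≡1 (mod 5); (1|5)=+1, (1|5)=+1; sign (−1)^0·+1^-2·+1^-3 = +1.
(a,b)_29: α=2, u≡24; β=1, v≡16 (mod 29); (24|29)=+1, (16|29)=+1; sign (−1)^0·+1^1·+1^2 = +1.
(a,b)_2: α=-10, β=-4; u≡3, v≡1 (mod 8); ε(u)ε(v)=1·0, αω(v)=-10·0, βω(u)=-4·1; sum ≡ 0  ⇒  +1.
Ram(555, 124729) = {17, 37}; no ℚ_17-point on the conic.

[17, 37]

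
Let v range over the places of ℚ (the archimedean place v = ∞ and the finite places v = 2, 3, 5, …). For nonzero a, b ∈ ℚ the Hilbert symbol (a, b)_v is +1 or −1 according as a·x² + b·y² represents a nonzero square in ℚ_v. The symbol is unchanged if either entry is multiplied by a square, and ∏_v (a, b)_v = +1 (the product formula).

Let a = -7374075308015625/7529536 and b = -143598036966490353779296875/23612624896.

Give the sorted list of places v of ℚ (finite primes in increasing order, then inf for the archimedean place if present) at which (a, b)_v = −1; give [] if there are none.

(a, b) ≡ (-17, -187) mod (ℚ^×)²; places V = {2, 3, 5, 7, 11, 17, ∞}.
(a,b)_∞: sgn(-17)=−, sgn(-187)=−, so -1.
(a,b)_11: α=4, u≡4; β=7, v≡3 (mod 11); (4|11)=+1, (3|11)=+1; sign (−1)^0·+1^7·+1^4 = +1.
(a,b)_2: α=-6, β=-12; u≡7, v≡5 (mod 8); ε(u)ε(v)=1·0, αω(v)=-6·1, βω(u)=-12·0; sum ≡ 0  ⇒  +1.
(a,b)_3: α=8, u≡1; β=12, v≡2 (mod 3); (1|3)=+1, (2|3)=-1; sign (−1)^0·+1^12·-1^8 = +1.
(a,b)_7: α=-6, u≡1; β=-8, v≡2 (mod 7); (1|7)=+1, (2|7)=+1; sign (−1)^0·+1^-8·+1^-6 = +1.
(a,b)_5: α=6, u≡2; β=10, v≡3 (mod 5); (2|5)=-1, (3|5)=-1; sign (−1)^0·-1^10·-1^6 = +1.
(a,b)_17: α=3, u≡13; β=5, v≡11 (mod 17); (13|17)=+1, (11|17)=-1; sign (−1)^0·+1^5·-1^3 = -1.
(-17, -187 / ℚ) ramifies at {17, ∞}: a division algebra.

[17, inf]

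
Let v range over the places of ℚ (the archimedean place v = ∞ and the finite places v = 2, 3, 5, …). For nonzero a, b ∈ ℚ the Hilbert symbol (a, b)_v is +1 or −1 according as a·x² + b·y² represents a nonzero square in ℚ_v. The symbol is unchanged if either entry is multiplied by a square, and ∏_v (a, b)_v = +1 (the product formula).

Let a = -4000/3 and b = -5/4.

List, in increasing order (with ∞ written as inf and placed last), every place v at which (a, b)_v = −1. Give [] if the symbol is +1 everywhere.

Mod squares: a ≡ -30, b ≡ -5. Check v ∈ {∞, 2, 3, 5}.
v=∞: -30 < 0 and -5 < 0  ⇒  (a,b)_∞ = -1.
v=5: a=5^3·(≡1), b=5^1·(≡1) mod 5; (1|5)=+1, (1|5)=+1; (−1)^{3·1·2}·(+1)^1·(+1)^3 = +1.
v=3: a=3^-1·(≡2), b=3^0·(≡1) mod 3; (2|3)=-1, (1|3)=+1; (−1)^{-1·0·1}·(-1)^0·(+1)^-1 = +1.
v=2: v_2(a)=5, v_2(b)=-2; units ≡ 1, 3 (mod 8); ε·ε+αω+βω = 0·1+5·1+-2·0 ≡ 1  ⇒  (a,b)_2 = -1.
Ram(-30, -5) = {2, ∞}; no ℚ_2-point on the conic.

[2, inf]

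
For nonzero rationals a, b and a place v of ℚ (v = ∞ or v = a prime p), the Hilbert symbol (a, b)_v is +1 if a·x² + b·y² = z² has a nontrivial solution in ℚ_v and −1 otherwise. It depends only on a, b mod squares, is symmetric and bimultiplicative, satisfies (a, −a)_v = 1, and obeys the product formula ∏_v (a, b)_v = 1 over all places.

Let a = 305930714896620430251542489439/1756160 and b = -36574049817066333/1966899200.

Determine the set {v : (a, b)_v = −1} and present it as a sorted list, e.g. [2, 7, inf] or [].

Mod squares: a ≡ 1365, b ≡ -14586. Check v ∈ {∞, 2, 3, 5, 7, 11, 13, 17, 29, 31, 47, 53}.
v=31: a=31^2·(≡10), b=31^2·(≡21) mod 31; (10|31)=+1, (21|31)=-1; (−1)^{2·2·15}·(+1)^2·(-1)^2 = +1.
v=7: a=7^-3·(≡6), b=7^-4·(≡4) mod 7; (6|7)=-1, (4|7)=+1; (−1)^{-3·-4·3}·(-1)^-4·(+1)^-3 = +1.
v=3: a=3^3·(≡2), b=3^1·(≡1) mod 3; (2|3)=-1, (1|3)=+1; (−1)^{3·1·1}·(-1)^1·(+1)^3 = +1.
v=11: a=11^4·(≡9), b=11^1·(≡9) mod 11; (9|11)=+1, (9|11)=+1; (−1)^{4·1·5}·(+1)^1·(+1)^4 = +1.
v=∞: 1365 > 0 and -14586 < 0  ⇒  (a,b)_∞ = +1.
v=47: a=47^2·(≡6), b=47^2·(≡43) mod 47; (6|47)=+1, (43|47)=-1; (−1)^{2·2·23}·(+1)^2·(-1)^2 = +1.
v=17: a=17^4·(≡10), b=17^1·(≡4) mod 17; (10|17)=-1, (4|17)=+1; (−1)^{4·1·8}·(-1)^1·(+1)^4 = -1.
v=2: v_2(a)=-10, v_2(b)=-15; units ≡ 5, 3 (mod 8); ε·ε+αω+βω = 0·1+-10·1+-15·1 ≡ 1  ⇒  (a,b)_2 = -1.
v=29: a=29^4·(≡2), b=29^2·(≡25) mod 29; (2|29)=-1, (25|29)=+1; (−1)^{4·2·14}·(-1)^2·(+1)^4 = +1.
v=5: a=5^-1·(≡2), b=5^-2·(≡4) mod 5; (2|5)=-1, (4|5)=+1; (−1)^{-1·-2·2}·(-1)^-2·(+1)^-1 = +1.
v=53: a=53^2·(≡17), b=53^2·(≡44) mod 53; (17|53)=+1, (44|53)=+1; (−1)^{2·2·26}·(+1)^2·(+1)^2 = +1.
v=13: a=13^3·(≡1), b=13^1·(≡10) mod 13; (1|13)=+1, (10|13)=+1; (−1)^{3·1·6}·(+1)^1·(+1)^3 = +1.
(1365, -14586 / ℚ) ramifies at {2, 17}: a division algebra.

[2, 17]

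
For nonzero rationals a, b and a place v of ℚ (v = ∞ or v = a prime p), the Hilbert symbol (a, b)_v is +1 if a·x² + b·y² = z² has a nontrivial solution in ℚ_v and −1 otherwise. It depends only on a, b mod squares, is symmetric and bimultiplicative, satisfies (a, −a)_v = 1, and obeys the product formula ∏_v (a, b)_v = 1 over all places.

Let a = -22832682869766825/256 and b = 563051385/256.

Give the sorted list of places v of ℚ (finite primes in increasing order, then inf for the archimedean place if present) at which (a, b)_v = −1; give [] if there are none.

[5, 17, 29, 37]

(a, b) ≡ (-17, 370185) mod (ℚ^×)²; places V = {2, 3, 5, 11, 13, 17, 23, 29, 37, ∞}.
(a,b)_11: α=2, u≡1; β=0, v≡2 (mod 11); (1|11)=+1, (2|11)=-1; sign (−1)^0·+1^0·-1^2 = +1.
(a,b)_3: α=6, u≡1; β=3, v≡2 (mod 3); (1|3)=+1, (2|3)=-1; sign (−1)^0·+1^3·-1^6 = +1.
(a,b)_17: α=1, u≡1; β=0, v≡12 (mod 17); (1|17)=+1, (12|17)=-1; sign (−1)^0·+1^0·-1^1 = -1.
(a,b)_2: α=-8, β=-8; u≡7, v≡1 (mod 8); ε(u)ε(v)=1·0, αω(v)=-8·0, βω(u)=-8·0; sum ≡ 0  ⇒  +1.
(a,b)_5: α=2, u≡2; β=1, v≡2 (mod 5); (2|5)=-1, (2|5)=-1; sign (−1)^0·-1^1·-1^2 = -1.
(a,b)_13: α=0, u≡4; β=2, v≡10 (mod 13); (4|13)=+1, (10|13)=+1; sign (−1)^0·+1^2·+1^0 = +1.
(a,b)_23: α=2, u≡12; β=1, v≡18 (mod 23); (12|23)=+1, (18|23)=+1; sign (−1)^0·+1^1·+1^2 = +1.
(a,b)_37: α=2, u≡6; β=1, v≡17 (mod 37); (6|37)=-1, (17|37)=-1; sign (−1)^0·-1^1·-1^2 = -1.
(a,b)_29: α=2, u≡2; β=1, v≡16 (mod 29); (2|29)=-1, (16|29)=+1; sign (−1)^0·-1^1·+1^2 = -1.
(a,b)_∞: sgn(-17)=−, sgn(370185)=+, so +1.
(-17, 370185 / ℚ) ramifies at {5, 17, 29, 37}: a division algebra.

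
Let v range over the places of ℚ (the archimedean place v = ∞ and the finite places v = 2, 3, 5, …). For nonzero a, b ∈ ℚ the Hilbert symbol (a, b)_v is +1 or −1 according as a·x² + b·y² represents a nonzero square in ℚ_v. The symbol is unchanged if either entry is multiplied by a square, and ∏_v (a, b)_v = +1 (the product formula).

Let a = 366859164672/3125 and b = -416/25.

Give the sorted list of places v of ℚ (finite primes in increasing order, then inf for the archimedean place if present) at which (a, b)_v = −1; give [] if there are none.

Mod squares: a ≡ 24035, b ≡ -26. Check v ∈ {∞, 2, 3, 5, 7, 11, 13, 19, 23}.
v=2: v_2(a)=10, v_2(b)=5; units ≡ 3, 3 (mod 8); ε·ε+αω+βω = 1·1+10·1+5·1 ≡ 0  ⇒  (a,b)_2 = +1.
v=5: a=5^-5·(≡2), b=5^-2·(≡4) mod 5; (2|5)=-1, (4|5)=+1; (−1)^{-5·-2·2}·(-1)^-2·(+1)^-5 = +1.
v=∞: 24035 > 0 and -26 < 0  ⇒  (a,b)_∞ = +1.
v=13: a=13^2·(≡6), b=13^1·(≡6) mod 13; (6|13)=-1, (6|13)=-1; (−1)^{2·1·6}·(-1)^1·(-1)^2 = -1.
v=7: a=7^2·(≡2), b=7^0·(≡1) mod 7; (2|7)=+1, (1|7)=+1; (−1)^{2·0·3}·(+1)^0·(+1)^2 = +1.
v=11: a=11^1·(≡10), b=11^0·(≡8) mod 11; (10|11)=-1, (8|11)=-1; (−1)^{1·0·5}·(-1)^0·(-1)^1 = -1.
v=23: a=23^1·(≡20), b=23^0·(≡22) mod 23; (20|23)=-1, (22|23)=-1; (−1)^{1·0·11}·(-1)^0·(-1)^1 = -1.
v=19: a=19^1·(≡17), b=19^0·(≡13) mod 19; (17|19)=+1, (13|19)=-1; (−1)^{1·0·9}·(+1)^0·(-1)^1 = -1.
v=3: a=3^2·(≡2), b=3^0·(≡1) mod 3; (2|3)=-1, (1|3)=+1; (−1)^{2·0·1}·(-1)^0·(+1)^2 = +1.
(24035, -26 / ℚ) ramifies at {11, 13, 19, 23}: a division algebra.

[11, 13, 19, 23]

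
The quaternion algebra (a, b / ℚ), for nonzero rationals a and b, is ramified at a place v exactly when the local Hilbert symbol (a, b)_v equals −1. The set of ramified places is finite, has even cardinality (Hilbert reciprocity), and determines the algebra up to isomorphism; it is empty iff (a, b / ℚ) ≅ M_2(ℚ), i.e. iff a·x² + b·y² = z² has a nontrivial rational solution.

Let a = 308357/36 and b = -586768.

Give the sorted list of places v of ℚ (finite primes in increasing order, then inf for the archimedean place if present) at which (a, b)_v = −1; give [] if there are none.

[29, 31]

Mod squares: a ≡ 6293, b ≡ -217. Check v ∈ {∞, 2, 3, 7, 13, 29, 31}.
v=13: a=13^0·(≡1), b=13^2·(≡12) mod 13; (1|13)=+1, (12|13)=+1; (−1)^{0·2·6}·(+1)^2·(+1)^0 = +1.
v=31: a=31^1·(≡24), b=31^1·(≡13) mod 31; (24|31)=-1, (13|31)=-1; (−1)^{1·1·15}·(-1)^1·(-1)^1 = -1.
v=2: v_2(a)=-2, v_2(b)=4; units ≡ 5, 7 (mod 8); ε·ε+αω+βω = 0·1+-2·0+4·1 ≡ 0  ⇒  (a,b)_2 = +1.
v=29: a=29^1·(≡11), b=29^0·(≡18) mod 29; (11|29)=-1, (18|29)=-1; (−1)^{1·0·14}·(-1)^0·(-1)^1 = -1.
v=∞: 6293 > 0 and -217 < 0  ⇒  (a,b)_∞ = +1.
v=7: a=7^3·(≡3), b=7^1·(≡1) mod 7; (3|7)=-1, (1|7)=+1; (−1)^{3·1·3}·(-1)^1·(+1)^3 = +1.
v=3: a=3^-2·(≡2), b=3^0·(≡2) mod 3; (2|3)=-1, (2|3)=-1; (−1)^{-2·0·1}·(-1)^0·(-1)^-2 = +1.
|Ram(6293, -217)| = 2, even; anisotropic at {29, 31}.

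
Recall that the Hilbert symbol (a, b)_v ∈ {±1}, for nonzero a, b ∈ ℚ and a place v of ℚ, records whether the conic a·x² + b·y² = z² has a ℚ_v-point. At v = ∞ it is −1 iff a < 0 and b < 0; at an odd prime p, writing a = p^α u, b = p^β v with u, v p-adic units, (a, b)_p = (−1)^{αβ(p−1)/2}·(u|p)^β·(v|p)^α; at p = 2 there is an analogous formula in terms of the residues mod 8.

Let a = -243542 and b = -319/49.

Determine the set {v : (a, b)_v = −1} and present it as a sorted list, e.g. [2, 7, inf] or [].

[13, inf]

Mod squares: a ≡ -243542, b ≡ -319. Check v ∈ {∞, 2, 7, 11, 13, 17, 19, 29}.
v=13: a=13^1·(≡12), b=13^0·(≡11) mod 13; (12|13)=+1, (11|13)=-1; (−1)^{1·0·6}·(+1)^0·(-1)^1 = -1.
v=11: a=11^0·(≡9), b=11^1·(≡3) mod 11; (9|11)=+1, (3|11)=+1; (−1)^{0·1·5}·(+1)^1·(+1)^0 = +1.
v=7: a=7^0·(≡2), b=7^-2·(≡3) mod 7; (2|7)=+1, (3|7)=-1; (−1)^{0·-2·3}·(+1)^-2·(-1)^0 = +1.
v=29: a=29^1·(≡12), b=29^1·(≡27) mod 29; (12|29)=-1, (27|29)=-1; (−1)^{1·1·14}·(-1)^1·(-1)^1 = +1.
v=∞: -243542 < 0 and -319 < 0  ⇒  (a,b)_∞ = -1.
v=17: a=17^1·(≡5), b=17^0·(≡15) mod 17; (5|17)=-1, (15|17)=+1; (−1)^{1·0·8}·(-1)^0·(+1)^1 = +1.
v=19: a=19^1·(≡7), b=19^0·(≡9) mod 19; (7|19)=+1, (9|19)=+1; (−1)^{1·0·9}·(+1)^0·(+1)^1 = +1.
v=2: v_2(a)=1, v_2(b)=0; units ≡ 5, 1 (mod 8); ε·ε+αω+βω = 0·0+1·0+0·1 ≡ 0  ⇒  (a,b)_2 = +1.
(-243542, -319 / ℚ) ramifies at {13, ∞}: a division algebra.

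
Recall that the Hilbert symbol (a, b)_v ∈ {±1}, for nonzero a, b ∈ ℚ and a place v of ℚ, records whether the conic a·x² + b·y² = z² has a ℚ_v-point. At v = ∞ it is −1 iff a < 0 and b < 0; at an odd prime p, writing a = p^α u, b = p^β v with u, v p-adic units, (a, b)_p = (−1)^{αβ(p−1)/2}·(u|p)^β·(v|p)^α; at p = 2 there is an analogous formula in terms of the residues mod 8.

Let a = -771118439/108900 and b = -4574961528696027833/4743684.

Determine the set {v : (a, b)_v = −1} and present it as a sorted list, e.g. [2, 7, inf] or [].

[13, 19, 29, inf]

(a, b) ≡ (-551, -377) mod (ℚ^×)²; places V = {2, 3, 5, 7, 11, 13, 19, 29, ∞}.
(a,b)_3: α=-2, u≡1; β=-4, v≡1 (mod 3); (1|3)=+1, (1|3)=+1; sign (−1)^0·+1^-4·+1^-2 = +1.
(a,b)_∞: sgn(-551)=−, sgn(-377)=−, so -1.
(a,b)_11: α=-2, u≡7; β=-4, v≡2 (mod 11); (7|11)=-1, (2|11)=-1; sign (−1)^0·-1^-4·-1^-2 = +1.
(a,b)_5: α=-2, u≡1; β=0, v≡3 (mod 5); (1|5)=+1, (3|5)=-1; sign (−1)^0·+1^0·-1^-2 = +1.
(a,b)_19: α=1, u≡17; β=2, v≡12 (mod 19); (17|19)=+1, (12|19)=-1; sign (−1)^0·+1^2·-1^1 = -1.
(a,b)_7: α=2, u≡2; β=2, v≡4 (mod 7); (2|7)=+1, (4|7)=+1; sign (−1)^0·+1^2·+1^2 = +1.
(a,b)_2: α=-2, β=-2; u≡1, v≡7 (mod 8); ε(u)ε(v)=0·1, αω(v)=-2·0, βω(u)=-2·0; sum ≡ 0  ⇒  +1.
(a,b)_29: α=1, u≡14; β=3, v≡7 (mod 29); (14|29)=-1, (7|29)=+1; sign (−1)^0·-1^3·+1^1 = -1.
(a,b)_13: α=4, u≡11; β=9, v≡3 (mod 13); (11|13)=-1, (3|13)=+1; sign (−1)^0·-1^9·+1^4 = -1.
|Ram(-551, -377)| = 4, even; anisotropic at {13, 19, 29, ∞}.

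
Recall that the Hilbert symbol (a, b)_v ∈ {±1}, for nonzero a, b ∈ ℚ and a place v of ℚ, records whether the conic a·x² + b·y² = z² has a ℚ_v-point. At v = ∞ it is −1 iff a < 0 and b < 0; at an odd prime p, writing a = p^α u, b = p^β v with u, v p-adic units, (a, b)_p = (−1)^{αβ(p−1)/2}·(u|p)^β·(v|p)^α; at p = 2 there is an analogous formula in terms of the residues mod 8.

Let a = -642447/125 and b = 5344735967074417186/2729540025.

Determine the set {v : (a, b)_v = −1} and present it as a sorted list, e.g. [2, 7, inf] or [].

[2, 13, 17, 19]

Mod squares: a ≡ -1235, b ≡ 34. Check v ∈ {∞, 2, 3, 5, 7, 13, 17, 19, 41, 43, 47}.
v=5: a=5^-3·(≡3), b=5^-2·(≡1) mod 5; (3|5)=-1, (1|5)=+1; (−1)^{-3·-2·2}·(-1)^-2·(+1)^-3 = +1.
v=∞: -1235 < 0 and 34 > 0  ⇒  (a,b)_∞ = +1.
v=19: a=19^1·(≡11), b=19^2·(≡8) mod 19; (11|19)=+1, (8|19)=-1; (−1)^{1·2·9}·(+1)^2·(-1)^1 = -1.
v=41: a=41^0·(≡32), b=41^2·(≡15) mod 41; (32|41)=+1, (15|41)=-1; (−1)^{0·2·20}·(+1)^2·(-1)^0 = +1.
v=47: a=47^0·(≡12), b=47^2·(≡17) mod 47; (12|47)=+1, (17|47)=+1; (−1)^{0·2·23}·(+1)^2·(+1)^0 = +1.
v=13: a=13^1·(≡9), b=13^2·(≡11) mod 13; (9|13)=+1, (11|13)=-1; (−1)^{1·2·6}·(+1)^2·(-1)^1 = -1.
v=43: a=43^0·(≡39), b=43^-2·(≡34) mod 43; (39|43)=-1, (34|43)=-1; (−1)^{0·-2·21}·(-1)^-2·(-1)^0 = +1.
v=3: a=3^2·(≡1), b=3^-10·(≡1) mod 3; (1|3)=+1, (1|3)=+1; (−1)^{2·-10·1}·(+1)^-10·(+1)^2 = +1.
v=7: a=7^0·(≡1), b=7^4·(≡5) mod 7; (1|7)=+1, (5|7)=-1; (−1)^{0·4·3}·(+1)^4·(-1)^0 = +1.
v=2: v_2(a)=0, v_2(b)=1; units ≡ 5, 1 (mod 8); ε·ε+αω+βω = 0·0+0·0+1·1 ≡ 1  ⇒  (a,b)_2 = -1.
v=17: a=17^2·(≡12), b=17^3·(≡13) mod 17; (12|17)=-1, (13|17)=+1; (−1)^{2·3·8}·(-1)^3·(+1)^2 = -1.
Ram(-1235, 34) = {2, 13, 17, 19}; no ℚ_2-point on the conic.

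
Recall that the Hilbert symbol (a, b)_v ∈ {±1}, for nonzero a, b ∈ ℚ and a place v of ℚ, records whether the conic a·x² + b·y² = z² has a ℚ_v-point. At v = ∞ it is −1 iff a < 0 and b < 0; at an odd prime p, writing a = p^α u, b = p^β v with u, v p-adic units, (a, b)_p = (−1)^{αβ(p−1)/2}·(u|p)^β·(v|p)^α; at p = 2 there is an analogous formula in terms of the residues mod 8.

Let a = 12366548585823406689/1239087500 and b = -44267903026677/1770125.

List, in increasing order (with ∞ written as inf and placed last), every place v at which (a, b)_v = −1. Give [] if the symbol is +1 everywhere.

(a, b) ≡ (35, -8265) mod (ℚ^×)²; places V = {2, 3, 5, 7, 11, 13, 17, 19, 29, ∞}.
(a,b)_2: α=-2, β=0; u≡3, v≡7 (mod 8); ε(u)ε(v)=1·1, αω(v)=-2·0, βω(u)=0·1; sum ≡ 1  ⇒  -1.
(a,b)_5: α=-5, u≡3; β=-3, v≡3 (mod 5); (3|5)=-1, (3|5)=-1; sign (−1)^0·-1^-3·-1^-5 = +1.
(a,b)_13: α=2, u≡10; β=0, v≡10 (mod 13); (10|13)=+1, (10|13)=+1; sign (−1)^0·+1^0·+1^2 = +1.
(a,b)_29: α=4, u≡1; β=3, v≡5 (mod 29); (1|29)=+1, (5|29)=+1; sign (−1)^0·+1^3·+1^4 = +1.
(a,b)_19: α=4, u≡6; β=3, v≡13 (mod 19); (6|19)=+1, (13|19)=-1; sign (−1)^0·+1^3·-1^4 = +1.
(a,b)_3: α=8, u≡2; β=7, v≡2 (mod 3); (2|3)=-1, (2|3)=-1; sign (−1)^0·-1^7·-1^8 = -1.
(a,b)_7: α=-3, u≡5; β=-2, v≡4 (mod 7); (5|7)=-1, (4|7)=+1; sign (−1)^0·-1^-2·+1^-3 = +1.
(a,b)_17: α=-2, u≡13; β=-2, v≡14 (mod 17); (13|17)=+1, (14|17)=-1; sign (−1)^0·+1^-2·-1^-2 = +1.
(a,b)_11: α=2, u≡10; β=2, v≡7 (mod 11); (10|11)=-1, (7|11)=-1; sign (−1)^0·-1^2·-1^2 = +1.
(a,b)_∞: sgn(35)=+, sgn(-8265)=−, so +1.
|Ram(35, -8265)| = 2, even; anisotropic at {2, 3}.

[2, 3]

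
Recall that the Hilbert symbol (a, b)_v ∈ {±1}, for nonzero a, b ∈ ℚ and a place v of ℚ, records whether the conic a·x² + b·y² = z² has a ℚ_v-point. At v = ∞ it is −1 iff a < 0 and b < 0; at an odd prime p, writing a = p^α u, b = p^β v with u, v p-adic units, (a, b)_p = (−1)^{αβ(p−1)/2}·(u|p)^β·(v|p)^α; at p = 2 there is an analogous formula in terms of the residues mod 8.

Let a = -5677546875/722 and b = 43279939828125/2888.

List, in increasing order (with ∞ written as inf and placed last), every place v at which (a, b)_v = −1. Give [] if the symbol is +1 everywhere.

Mod squares: a ≡ -6006, b ≡ 858. Check v ∈ {∞, 2, 3, 5, 7, 11, 13, 19}.
v=7: a=7^1·(≡3), b=7^2·(≡4) mod 7; (3|7)=-1, (4|7)=+1; (−1)^{1·2·3}·(-1)^2·(+1)^1 = +1.
v=13: a=13^1·(≡2), b=13^1·(≡4) mod 13; (2|13)=-1, (4|13)=+1; (−1)^{1·1·6}·(-1)^1·(+1)^1 = -1.
v=5: a=5^6·(≡1), b=5^6·(≡3) mod 5; (1|5)=+1, (3|5)=-1; (−1)^{6·6·2}·(+1)^6·(-1)^6 = +1.
v=11: a=11^3·(≡3), b=11^5·(≡5) mod 11; (3|11)=+1, (5|11)=+1; (−1)^{3·5·5}·(+1)^5·(+1)^3 = -1.
v=2: v_2(a)=-1, v_2(b)=-3; units ≡ 5, 5 (mod 8); ε·ε+αω+βω = 0·0+-1·1+-3·1 ≡ 0  ⇒  (a,b)_2 = +1.
v=3: a=3^1·(≡2), b=3^3·(≡1) mod 3; (2|3)=-1, (1|3)=+1; (−1)^{1·3·1}·(-1)^3·(+1)^1 = +1.
v=19: a=19^-2·(≡4), b=19^-2·(≡15) mod 19; (4|19)=+1, (15|19)=-1; (−1)^{-2·-2·9}·(+1)^-2·(-1)^-2 = +1.
v=∞: -6006 < 0 and 858 > 0  ⇒  (a,b)_∞ = +1.
(-6006, 858 / ℚ) ramifies at {11, 13}: a division algebra.

[11, 13]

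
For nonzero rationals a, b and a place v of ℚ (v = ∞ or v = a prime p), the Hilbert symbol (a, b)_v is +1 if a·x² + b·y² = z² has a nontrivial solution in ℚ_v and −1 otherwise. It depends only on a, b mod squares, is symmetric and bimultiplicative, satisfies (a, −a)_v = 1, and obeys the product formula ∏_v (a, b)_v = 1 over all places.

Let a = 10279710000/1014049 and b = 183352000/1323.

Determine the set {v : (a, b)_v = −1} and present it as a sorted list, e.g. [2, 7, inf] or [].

Mod squares: a ≡ 259, b ≡ 343785. Check v ∈ {∞, 2, 3, 5, 7, 13, 19, 37, 41, 43, 53}.
v=∞: 259 > 0 and 343785 > 0  ⇒  (a,b)_∞ = +1.
v=43: a=43^0·(≡36), b=43^1·(≡31) mod 43; (36|43)=+1, (31|43)=+1; (−1)^{0·1·21}·(+1)^1·(+1)^0 = +1.
v=53: a=53^-2·(≡40), b=53^0·(≡8) mod 53; (40|53)=+1, (8|53)=-1; (−1)^{-2·0·26}·(+1)^0·(-1)^-2 = +1.
v=37: a=37^1·(≡4), b=37^0·(≡31) mod 37; (4|37)=+1, (31|37)=-1; (−1)^{1·0·18}·(+1)^0·(-1)^1 = -1.
v=13: a=13^0·(≡4), b=13^1·(≡4) mod 13; (4|13)=+1, (4|13)=+1; (−1)^{0·1·6}·(+1)^1·(+1)^0 = +1.
v=19: a=19^-2·(≡10), b=19^0·(≡2) mod 19; (10|19)=-1, (2|19)=-1; (−1)^{-2·0·9}·(-1)^0·(-1)^-2 = +1.
v=5: a=5^4·(≡4), b=5^3·(≡2) mod 5; (4|5)=+1, (2|5)=-1; (−1)^{4·3·2}·(+1)^3·(-1)^4 = +1.
v=7: a=7^3·(≡4), b=7^-2·(≡1) mod 7; (4|7)=+1, (1|7)=+1; (−1)^{3·-2·3}·(+1)^-2·(+1)^3 = +1.
v=41: a=41^0·(≡19), b=41^1·(≡23) mod 41; (19|41)=-1, (23|41)=+1; (−1)^{0·1·20}·(-1)^1·(+1)^0 = -1.
v=2: v_2(a)=4, v_2(b)=6; units ≡ 3, 1 (mod 8); ε·ε+αω+βω = 1·0+4·0+6·1 ≡ 0  ⇒  (a,b)_2 = +1.
v=3: a=3^4·(≡1), b=3^-3·(≡1) mod 3; (1|3)=+1, (1|3)=+1; (−1)^{4·-3·1}·(+1)^-3·(+1)^4 = +1.
Ram(259, 343785) = {37, 41}; no ℚ_37-point on the conic.

[37, 41]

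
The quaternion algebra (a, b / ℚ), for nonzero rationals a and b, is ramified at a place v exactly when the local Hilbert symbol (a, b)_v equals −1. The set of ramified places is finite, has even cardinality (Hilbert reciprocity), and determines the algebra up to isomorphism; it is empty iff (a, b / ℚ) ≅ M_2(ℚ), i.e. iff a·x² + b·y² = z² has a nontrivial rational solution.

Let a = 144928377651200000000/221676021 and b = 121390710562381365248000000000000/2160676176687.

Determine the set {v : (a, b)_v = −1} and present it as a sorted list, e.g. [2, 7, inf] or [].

[3, 11]

Mod squares: a ≡ 3003, b ≡ 1001. Check v ∈ {∞, 2, 3, 5, 7, 11, 13, 19}.
v=7: a=7^-1·(≡1), b=7^-1·(≡5) mod 7; (1|7)=+1, (5|7)=-1; (−1)^{-1·-1·3}·(+1)^-1·(-1)^-1 = +1.
v=∞: 3003 > 0 and 1001 > 0  ⇒  (a,b)_∞ = +1.
v=11: a=11^5·(≡9), b=11^7·(≡1) mod 11; (9|11)=+1, (1|11)=+1; (−1)^{5·7·5}·(+1)^7·(+1)^5 = -1.
v=5: a=5^8·(≡2), b=5^12·(≡4) mod 5; (2|5)=-1, (4|5)=+1; (−1)^{8·12·2}·(-1)^12·(+1)^8 = +1.
v=13: a=13^3·(≡3), b=13^5·(≡1) mod 13; (3|13)=+1, (1|13)=+1; (−1)^{3·5·6}·(+1)^5·(+1)^3 = +1.
v=3: a=3^-5·(≡2), b=3^-8·(≡2) mod 3; (2|3)=-1, (2|3)=-1; (−1)^{-5·-8·1}·(-1)^-8·(-1)^-5 = -1.
v=2: v_2(a)=20, v_2(b)=36; units ≡ 3, 1 (mod 8); ε·ε+αω+βω = 1·0+20·0+36·1 ≡ 0  ⇒  (a,b)_2 = +1.
v=19: a=19^-4·(≡9), b=19^-6·(≡15) mod 19; (9|19)=+1, (15|19)=-1; (−1)^{-4·-6·9}·(+1)^-6·(-1)^-4 = +1.
(3003, 1001 / ℚ) ramifies at {3, 11}: a division algebra.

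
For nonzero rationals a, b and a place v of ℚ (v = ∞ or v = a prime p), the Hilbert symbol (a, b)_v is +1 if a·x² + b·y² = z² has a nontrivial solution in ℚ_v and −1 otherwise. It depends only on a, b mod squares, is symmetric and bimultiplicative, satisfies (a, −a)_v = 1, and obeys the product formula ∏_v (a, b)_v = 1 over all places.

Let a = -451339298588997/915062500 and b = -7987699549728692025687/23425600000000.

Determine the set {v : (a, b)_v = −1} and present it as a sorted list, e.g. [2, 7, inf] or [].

[7, inf]

Mod squares: a ≡ -2093, b ≡ -23. Check v ∈ {∞, 2, 3, 5, 7, 11, 13, 23}.
v=13: a=13^3·(≡7), b=13^4·(≡12) mod 13; (7|13)=-1, (12|13)=+1; (−1)^{3·4·6}·(-1)^4·(+1)^3 = +1.
v=3: a=3^12·(≡1), b=3^16·(≡1) mod 3; (1|3)=+1, (1|3)=+1; (−1)^{12·16·1}·(+1)^16·(+1)^12 = +1.
v=7: a=7^5·(≡1), b=7^10·(≡3) mod 7; (1|7)=+1, (3|7)=-1; (−1)^{5·10·3}·(+1)^10·(-1)^5 = -1.
v=∞: -2093 < 0 and -23 < 0  ⇒  (a,b)_∞ = -1.
v=2: v_2(a)=-2, v_2(b)=-12; units ≡ 3, 1 (mod 8); ε·ε+αω+βω = 1·0+-2·0+-12·1 ≡ 0  ⇒  (a,b)_2 = +1.
v=5: a=5^-6·(≡2), b=5^-8·(≡3) mod 5; (2|5)=-1, (3|5)=-1; (−1)^{-6·-8·2}·(-1)^-8·(-1)^-6 = +1.
v=11: a=11^-4·(≡8), b=11^-4·(≡8) mod 11; (8|11)=-1, (8|11)=-1; (−1)^{-4·-4·5}·(-1)^-4·(-1)^-4 = +1.
v=23: a=23^1·(≡16), b=23^1·(≡20) mod 23; (16|23)=+1, (20|23)=-1; (−1)^{1·1·11}·(+1)^1·(-1)^1 = +1.
Ram(-2093, -23) = {7, ∞}; no ℚ_7-point on the conic.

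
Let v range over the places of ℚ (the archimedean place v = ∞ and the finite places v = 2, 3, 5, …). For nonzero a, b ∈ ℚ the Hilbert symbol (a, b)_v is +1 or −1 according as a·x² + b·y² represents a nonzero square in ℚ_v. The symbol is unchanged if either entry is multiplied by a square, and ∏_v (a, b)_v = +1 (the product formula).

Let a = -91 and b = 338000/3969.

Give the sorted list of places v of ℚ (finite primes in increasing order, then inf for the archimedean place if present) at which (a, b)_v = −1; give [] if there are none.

[7, 13]

(a, b) ≡ (-91, 5) mod (ℚ^×)²; places V = {2, 3, 5, 7, 13, ∞}.
(a,b)_13: α=1, u≡6; β=2, v≡6 (mod 13); (6|13)=-1, (6|13)=-1; sign (−1)^0·-1^2·-1^1 = -1.
(a,b)_2: α=0, β=4; u≡5, v≡5 (mod 8); ε(u)ε(v)=0·0, αω(v)=0·1, βω(u)=4·1; sum ≡ 0  ⇒  +1.
(a,b)_5: α=0, u≡4; β=3, v≡1 (mod 5); (4|5)=+1, (1|5)=+1; sign (−1)^0·+1^3·+1^0 = +1.
(a,b)_3: α=0, u≡2; β=-4, v≡2 (mod 3); (2|3)=-1, (2|3)=-1; sign (−1)^0·-1^-4·-1^0 = +1.
(a,b)_∞: sgn(-91)=−, sgn(5)=+, so +1.
(a,b)_7: α=1, u≡1; β=-2, v≡3 (mod 7); (1|7)=+1, (3|7)=-1; sign (−1)^0·+1^-2·-1^1 = -1.
(-91, 5 / ℚ) ramifies at {7, 13}: a division algebra.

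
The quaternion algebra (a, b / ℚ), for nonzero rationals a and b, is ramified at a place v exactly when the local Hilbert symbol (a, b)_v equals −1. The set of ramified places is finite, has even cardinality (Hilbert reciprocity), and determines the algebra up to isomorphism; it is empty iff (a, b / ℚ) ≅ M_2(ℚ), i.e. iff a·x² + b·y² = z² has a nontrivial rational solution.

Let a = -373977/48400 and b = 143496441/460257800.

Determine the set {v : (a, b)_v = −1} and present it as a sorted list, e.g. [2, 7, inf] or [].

[3, 19]

(a, b) ≡ (-57, 2) mod (ℚ^×)²; places V = {2, 3, 5, 11, 19, 37, 41, ∞}.
(a,b)_41: α=0, u≡32; β=-2, v≡4 (mod 41); (32|41)=+1, (4|41)=+1; sign (−1)^0·+1^-2·+1^0 = +1.
(a,b)_5: α=-2, u≡3; β=-2, v≡3 (mod 5); (3|5)=-1, (3|5)=-1; sign (−1)^0·-1^-2·-1^-2 = +1.
(a,b)_37: α=0, u≡14; β=-2, v≡23 (mod 37); (14|37)=-1, (23|37)=-1; sign (−1)^0·-1^-2·-1^0 = +1.
(a,b)_19: α=1, u≡11; β=0, v≡18 (mod 19); (11|19)=+1, (18|19)=-1; sign (−1)^0·+1^0·-1^1 = -1.
(a,b)_2: α=-4, β=-3; u≡7, v≡1 (mod 8); ε(u)ε(v)=1·0, αω(v)=-4·0, βω(u)=-3·0; sum ≡ 0  ⇒  +1.
(a,b)_3: α=9, u≡2; β=4, v≡2 (mod 3); (2|3)=-1, (2|3)=-1; sign (−1)^0·-1^4·-1^9 = -1.
(a,b)_11: α=-2, u≡3; β=6, v≡2 (mod 11); (3|11)=+1, (2|11)=-1; sign (−1)^0·+1^6·-1^-2 = +1.
(a,b)_∞: sgn(-57)=−, sgn(2)=+, so +1.
Ram(-57, 2) = {3, 19}; no ℚ_3-point on the conic.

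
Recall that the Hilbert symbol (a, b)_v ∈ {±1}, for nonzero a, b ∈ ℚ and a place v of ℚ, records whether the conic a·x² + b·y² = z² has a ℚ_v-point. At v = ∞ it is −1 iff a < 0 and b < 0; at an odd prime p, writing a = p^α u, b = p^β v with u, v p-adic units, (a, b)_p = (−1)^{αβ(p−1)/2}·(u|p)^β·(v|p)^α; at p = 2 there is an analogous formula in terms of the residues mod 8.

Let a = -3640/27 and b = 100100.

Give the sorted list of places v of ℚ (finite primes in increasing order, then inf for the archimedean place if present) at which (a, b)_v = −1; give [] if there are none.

[3, 13]

Mod squares: a ≡ -2730, b ≡ 1001. Check v ∈ {∞, 2, 3, 5, 7, 11, 13}.
v=2: v_2(a)=3, v_2(b)=2; units ≡ 3, 1 (mod 8); ε·ε+αω+βω = 1·0+3·0+2·1 ≡ 0  ⇒  (a,b)_2 = +1.
v=3: a=3^-3·(≡2), b=3^0·(≡2) mod 3; (2|3)=-1, (2|3)=-1; (−1)^{-3·0·1}·(-1)^0·(-1)^-3 = -1.
v=5: a=5^1·(≡1), b=5^2·(≡4) mod 5; (1|5)=+1, (4|5)=+1; (−1)^{1·2·2}·(+1)^2·(+1)^1 = +1.
v=7: a=7^1·(≡2), b=7^1·(≡6) mod 7; (2|7)=+1, (6|7)=-1; (−1)^{1·1·3}·(+1)^1·(-1)^1 = +1.
v=13: a=13^1·(≡6), b=13^1·(≡4) mod 13; (6|13)=-1, (4|13)=+1; (−1)^{1·1·6}·(-1)^1·(+1)^1 = -1.
v=∞: -2730 < 0 and 1001 > 0  ⇒  (a,b)_∞ = +1.
v=11: a=11^0·(≡9), b=11^1·(≡3) mod 11; (9|11)=+1, (3|11)=+1; (−1)^{0·1·5}·(+1)^1·(+1)^0 = +1.
(-2730, 1001 / ℚ) ramifies at {3, 13}: a division algebra.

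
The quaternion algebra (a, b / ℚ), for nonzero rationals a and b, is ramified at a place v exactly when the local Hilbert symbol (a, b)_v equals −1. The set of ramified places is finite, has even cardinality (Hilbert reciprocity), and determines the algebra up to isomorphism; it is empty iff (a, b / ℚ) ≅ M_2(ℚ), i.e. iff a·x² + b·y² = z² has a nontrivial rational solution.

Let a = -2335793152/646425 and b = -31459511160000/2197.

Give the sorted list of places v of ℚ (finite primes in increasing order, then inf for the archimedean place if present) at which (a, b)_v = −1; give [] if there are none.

Mod squares: a ≡ -374, b ≡ -663. Check v ∈ {∞, 2, 3, 5, 7, 11, 13, 17, 23}.
v=7: a=7^2·(≡1), b=7^2·(≡4) mod 7; (1|7)=+1, (4|7)=+1; (−1)^{2·2·3}·(+1)^2·(+1)^2 = +1.
v=11: a=11^1·(≡7), b=11^2·(≡6) mod 11; (7|11)=-1, (6|11)=-1; (−1)^{1·2·5}·(-1)^2·(-1)^1 = -1.
v=3: a=3^-2·(≡1), b=3^3·(≡1) mod 3; (1|3)=+1, (1|3)=+1; (−1)^{-2·3·1}·(+1)^3·(+1)^-2 = +1.
v=13: a=13^-2·(≡3), b=13^-3·(≡12) mod 13; (3|13)=+1, (12|13)=+1; (−1)^{-2·-3·6}·(+1)^-3·(+1)^-2 = +1.
v=17: a=17^-1·(≡5), b=17^3·(≡7) mod 17; (5|17)=-1, (7|17)=-1; (−1)^{-1·3·8}·(-1)^3·(-1)^-1 = +1.
v=5: a=5^-2·(≡4), b=5^4·(≡2) mod 5; (4|5)=+1, (2|5)=-1; (−1)^{-2·4·2}·(+1)^4·(-1)^-2 = +1.
v=∞: -374 < 0 and -663 < 0  ⇒  (a,b)_∞ = -1.
v=2: v_2(a)=13, v_2(b)=6; units ≡ 5, 1 (mod 8); ε·ε+αω+βω = 0·0+13·0+6·1 ≡ 0  ⇒  (a,b)_2 = +1.
v=23: a=23^2·(≡19), b=23^0·(≡1) mod 23; (19|23)=-1, (1|23)=+1; (−1)^{2·0·11}·(-1)^0·(+1)^2 = +1.
Ram(-374, -663) = {11, ∞}; no ℚ_11-point on the conic.

[11, inf]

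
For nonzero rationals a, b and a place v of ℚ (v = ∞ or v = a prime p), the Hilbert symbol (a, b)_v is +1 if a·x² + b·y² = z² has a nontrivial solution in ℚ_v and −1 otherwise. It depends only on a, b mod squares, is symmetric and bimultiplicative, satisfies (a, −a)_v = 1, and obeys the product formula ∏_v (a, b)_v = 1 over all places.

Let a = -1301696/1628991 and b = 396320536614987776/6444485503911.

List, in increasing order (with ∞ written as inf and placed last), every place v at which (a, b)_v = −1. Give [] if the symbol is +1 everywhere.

[11, 17]

(a, b) ≡ (-1309, 60214) mod (ℚ^×)²; places V = {2, 3, 7, 11, 13, 17, 23, 43, ∞}.
(a,b)_17: α=-1, u≡1; β=-3, v≡11 (mod 17); (1|17)=+1, (11|17)=-1; sign (−1)^0·+1^-3·-1^-1 = -1.
(a,b)_13: α=-2, u≡12; β=-4, v≡6 (mod 13); (12|13)=+1, (6|13)=-1; sign (−1)^0·+1^-4·-1^-2 = +1.
(a,b)_∞: sgn(-1309)=−, sgn(60214)=+, so +1.
(a,b)_43: α=2, u≡11; β=6, v≡31 (mod 43); (11|43)=+1, (31|43)=+1; sign (−1)^0·+1^6·+1^2 = +1.
(a,b)_7: α=-1, u≡2; β=-1, v≡3 (mod 7); (2|7)=+1, (3|7)=-1; sign (−1)^1·+1^-1·-1^-1 = +1.
(a,b)_23: α=0, u≡18; β=1, v≡11 (mod 23); (18|23)=+1, (11|23)=-1; sign (−1)^0·+1^1·-1^0 = +1.
(a,b)_11: α=1, u≡2; β=3, v≡6 (mod 11); (2|11)=-1, (6|11)=-1; sign (−1)^1·-1^3·-1^1 = -1.
(a,b)_3: α=-4, u≡2; β=-8, v≡1 (mod 3); (2|3)=-1, (1|3)=+1; sign (−1)^0·-1^-8·+1^-4 = +1.
(a,b)_2: α=6, β=11; u≡3, v≡3 (mod 8); ε(u)ε(v)=1·1, αω(v)=6·1, βω(u)=11·1; sum ≡ 0  ⇒  +1.
|Ram(-1309, 60214)| = 2, even; anisotropic at {11, 17}.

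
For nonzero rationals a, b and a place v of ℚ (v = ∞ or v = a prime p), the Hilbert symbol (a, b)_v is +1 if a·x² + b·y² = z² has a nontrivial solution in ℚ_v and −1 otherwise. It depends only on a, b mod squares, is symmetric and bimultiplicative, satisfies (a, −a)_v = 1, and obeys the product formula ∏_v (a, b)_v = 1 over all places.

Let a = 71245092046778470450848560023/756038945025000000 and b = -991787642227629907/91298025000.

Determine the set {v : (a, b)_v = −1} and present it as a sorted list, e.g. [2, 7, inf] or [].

Mod squares: a ≡ 943, b ≡ -430. Check v ∈ {∞, 2, 3, 5, 7, 11, 13, 23, 41, 43}.
v=13: a=13^-4·(≡5), b=13^-2·(≡1) mod 13; (5|13)=-1, (1|13)=+1; (−1)^{-4·-2·6}·(-1)^-2·(+1)^-4 = +1.
v=5: a=5^-8·(≡2), b=5^-5·(≡1) mod 5; (2|5)=-1, (1|5)=+1; (−1)^{-8·-5·2}·(-1)^-5·(+1)^-8 = -1.
v=2: v_2(a)=-6, v_2(b)=-3; units ≡ 7, 1 (mod 8); ε·ε+αω+βω = 1·0+-6·0+-3·0 ≡ 0  ⇒  (a,b)_2 = +1.
v=7: a=7^-6·(≡3), b=7^-4·(≡2) mod 7; (3|7)=-1, (2|7)=+1; (−1)^{-6·-4·3}·(-1)^-4·(+1)^-6 = +1.
v=3: a=3^-2·(≡1), b=3^-2·(≡2) mod 3; (1|3)=+1, (2|3)=-1; (−1)^{-2·-2·1}·(+1)^-2·(-1)^-2 = +1.
v=23: a=23^3·(≡18), b=23^2·(≡20) mod 23; (18|23)=+1, (20|23)=-1; (−1)^{3·2·11}·(+1)^2·(-1)^3 = -1.
v=∞: 943 > 0 and -430 < 0  ⇒  (a,b)_∞ = +1.
v=43: a=43^2·(≡4), b=43^1·(≡20) mod 43; (4|43)=+1, (20|43)=-1; (−1)^{2·1·21}·(+1)^1·(-1)^2 = +1.
v=41: a=41^3·(≡10), b=41^2·(≡37) mod 41; (10|41)=+1, (37|41)=+1; (−1)^{3·2·20}·(+1)^2·(+1)^3 = +1.
v=11: a=11^16·(≡6), b=11^10·(≡7) mod 11; (6|11)=-1, (7|11)=-1; (−1)^{16·10·5}·(-1)^10·(-1)^16 = +1.
Ram(943, -430) = {5, 23}; no ℚ_5-point on the conic.

[5, 23]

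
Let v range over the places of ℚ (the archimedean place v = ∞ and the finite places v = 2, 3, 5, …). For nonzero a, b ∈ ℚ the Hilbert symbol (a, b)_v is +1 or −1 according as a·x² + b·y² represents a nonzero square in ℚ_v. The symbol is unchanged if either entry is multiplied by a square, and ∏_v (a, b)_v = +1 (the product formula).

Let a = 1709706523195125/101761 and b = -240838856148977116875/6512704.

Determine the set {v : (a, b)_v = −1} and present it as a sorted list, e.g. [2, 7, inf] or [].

Mod squares: a ≡ 5, b ≡ -17043. Check v ∈ {∞, 2, 3, 5, 7, 11, 13, 19, 23, 29, 31}.
v=19: a=19^2·(≡1), b=19^3·(≡14) mod 19; (1|19)=+1, (14|19)=-1; (−1)^{2·3·9}·(+1)^3·(-1)^2 = +1.
v=7: a=7^2·(≡3), b=7^0·(≡1) mod 7; (3|7)=-1, (1|7)=+1; (−1)^{2·0·3}·(-1)^0·(+1)^2 = +1.
v=5: a=5^3·(≡1), b=5^4·(≡2) mod 5; (1|5)=+1, (2|5)=-1; (−1)^{3·4·2}·(+1)^4·(-1)^3 = -1.
v=11: a=11^-2·(≡3), b=11^-2·(≡2) mod 11; (3|11)=+1, (2|11)=-1; (−1)^{-2·-2·5}·(+1)^-2·(-1)^-2 = +1.
v=2: v_2(a)=0, v_2(b)=-6; units ≡ 5, 5 (mod 8); ε·ε+αω+βω = 0·0+0·1+-6·1 ≡ 0  ⇒  (a,b)_2 = +1.
v=31: a=31^2·(≡4), b=31^2·(≡5) mod 31; (4|31)=+1, (5|31)=+1; (−1)^{2·2·15}·(+1)^2·(+1)^2 = +1.
v=23: a=23^2·(≡5), b=23^3·(≡8) mod 23; (5|23)=-1, (8|23)=+1; (−1)^{2·3·11}·(-1)^3·(+1)^2 = -1.
v=3: a=3^2·(≡2), b=3^7·(≡1) mod 3; (2|3)=-1, (1|3)=+1; (−1)^{2·7·1}·(-1)^7·(+1)^2 = -1.
v=∞: 5 > 0 and -17043 < 0  ⇒  (a,b)_∞ = +1.
v=13: a=13^2·(≡7), b=13^3·(≡5) mod 13; (7|13)=-1, (5|13)=-1; (−1)^{2·3·6}·(-1)^3·(-1)^2 = -1.
v=29: a=29^-2·(≡6), b=29^-2·(≡1) mod 29; (6|29)=+1, (1|29)=+1; (−1)^{-2·-2·14}·(+1)^-2·(+1)^-2 = +1.
Ram(5, -17043) = {3, 5, 13, 23}; no ℚ_3-point on the conic.

[3, 5, 13, 23]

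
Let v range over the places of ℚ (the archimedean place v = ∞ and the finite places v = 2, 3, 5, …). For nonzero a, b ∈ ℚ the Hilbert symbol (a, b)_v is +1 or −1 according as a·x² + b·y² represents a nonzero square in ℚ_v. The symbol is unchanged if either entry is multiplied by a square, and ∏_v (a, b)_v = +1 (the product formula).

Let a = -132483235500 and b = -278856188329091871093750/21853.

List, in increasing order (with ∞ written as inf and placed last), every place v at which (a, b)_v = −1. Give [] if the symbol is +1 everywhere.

(a, b) ≡ (-1155, -15470) mod (ℚ^×)²; places V = {2, 3, 5, 7, 11, 13, 17, 41, ∞}.
(a,b)_13: α=0, u≡8; β=-1, v≡7 (mod 13); (8|13)=-1, (7|13)=-1; sign (−1)^0·-1^-1·-1^0 = -1.
(a,b)_3: α=5, u≡2; β=10, v≡1 (mod 3); (2|3)=-1, (1|3)=+1; sign (−1)^0·-1^10·+1^5 = +1.
(a,b)_5: α=3, u≡1; β=9, v≡4 (mod 5); (1|5)=+1, (4|5)=+1; sign (−1)^0·+1^9·+1^3 = +1.
(a,b)_7: α=3, u≡6; β=5, v≡4 (mod 7); (6|7)=-1, (4|7)=+1; sign (−1)^1·-1^5·+1^3 = +1.
(a,b)_41: α=0, u≡7; β=-2, v≡22 (mod 41); (7|41)=-1, (22|41)=-1; sign (−1)^0·-1^-2·-1^0 = +1.
(a,b)_∞: sgn(-1155)=−, sgn(-15470)=−, so -1.
(a,b)_17: α=2, u≡1; β=3, v≡15 (mod 17); (1|17)=+1, (15|17)=+1; sign (−1)^0·+1^3·+1^2 = +1.
(a,b)_11: α=1, u≡3; β=4, v≡7 (mod 11); (3|11)=+1, (7|11)=-1; sign (−1)^0·+1^4·-1^1 = -1.
(a,b)_2: α=2, β=1; u≡5, v≡1 (mod 8); ε(u)ε(v)=0·0, αω(v)=2·0, βω(u)=1·1; sum ≡ 1  ⇒  -1.
(-1155, -15470 / ℚ) ramifies at {2, 11, 13, ∞}: a division algebra.

[2, 11, 13, inf]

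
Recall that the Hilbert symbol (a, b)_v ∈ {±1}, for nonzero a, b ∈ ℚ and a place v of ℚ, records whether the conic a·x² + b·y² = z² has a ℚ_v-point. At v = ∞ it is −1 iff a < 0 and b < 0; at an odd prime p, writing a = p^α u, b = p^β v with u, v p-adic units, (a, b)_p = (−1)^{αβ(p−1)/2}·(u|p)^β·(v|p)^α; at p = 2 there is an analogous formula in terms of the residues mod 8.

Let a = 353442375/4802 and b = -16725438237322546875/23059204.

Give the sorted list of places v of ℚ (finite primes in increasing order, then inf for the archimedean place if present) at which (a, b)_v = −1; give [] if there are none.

[2, 5]

(a, b) ≡ (110, -187) mod (ℚ^×)²; places V = {2, 3, 5, 7, 11, 13, 17, ∞}.
(a,b)_17: α=0, u≡2; β=1, v≡3 (mod 17); (2|17)=+1, (3|17)=-1; sign (−1)^0·+1^1·-1^0 = +1.
(a,b)_11: α=1, u≡8; β=5, v≡3 (mod 11); (8|11)=-1, (3|11)=+1; sign (−1)^1·-1^5·+1^1 = +1.
(a,b)_13: α=4, u≡5; β=6, v≡7 (mod 13); (5|13)=-1, (7|13)=-1; sign (−1)^0·-1^6·-1^4 = +1.
(a,b)_2: α=-1, β=-2; u≡7, v≡5 (mod 8); ε(u)ε(v)=1·0, αω(v)=-1·1, βω(u)=-2·0; sum ≡ 1  ⇒  -1.
(a,b)_3: α=2, u≡2; β=4, v≡2 (mod 3); (2|3)=-1, (2|3)=-1; sign (−1)^0·-1^4·-1^2 = +1.
(a,b)_∞: sgn(110)=+, sgn(-187)=−, so +1.
(a,b)_7: α=-4, u≡3; β=-8, v≡1 (mod 7); (3|7)=-1, (1|7)=+1; sign (−1)^0·-1^-8·+1^-4 = +1.
(a,b)_5: α=3, u≡2; β=6, v≡3 (mod 5); (2|5)=-1, (3|5)=-1; sign (−1)^0·-1^6·-1^3 = -1.
(110, -187 / ℚ) ramifies at {2, 5}: a division algebra.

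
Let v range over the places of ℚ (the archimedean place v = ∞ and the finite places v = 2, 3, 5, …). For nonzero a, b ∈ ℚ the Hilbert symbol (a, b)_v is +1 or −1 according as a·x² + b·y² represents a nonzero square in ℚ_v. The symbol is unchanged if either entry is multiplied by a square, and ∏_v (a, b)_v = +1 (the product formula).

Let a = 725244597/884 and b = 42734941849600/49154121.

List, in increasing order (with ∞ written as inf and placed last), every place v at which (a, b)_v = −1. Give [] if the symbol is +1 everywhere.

Mod squares: a ≡ 17017, b ≡ 34. Check v ∈ {∞, 2, 3, 5, 7, 11, 13, 17, 19, 31, 41}.
v=11: a=11^3·(≡6), b=11^2·(≡5) mod 11; (6|11)=-1, (5|11)=+1; (−1)^{3·2·5}·(-1)^2·(+1)^3 = +1.
v=2: v_2(a)=-2, v_2(b)=11; units ≡ 1, 1 (mod 8); ε·ε+αω+βω = 0·0+-2·0+11·0 ≡ 0  ⇒  (a,b)_2 = +1.
v=∞: 17017 > 0 and 34 > 0  ⇒  (a,b)_∞ = +1.
v=41: a=41^0·(≡10), b=41^-2·(≡22) mod 41; (10|41)=+1, (22|41)=-1; (−1)^{0·-2·20}·(+1)^-2·(-1)^0 = +1.
v=17: a=17^-1·(≡15), b=17^1·(≡1) mod 17; (15|17)=+1, (1|17)=+1; (−1)^{-1·1·8}·(+1)^1·(+1)^-1 = +1.
v=3: a=3^4·(≡1), b=3^-4·(≡1) mod 3; (1|3)=+1, (1|3)=+1; (−1)^{4·-4·1}·(+1)^-4·(+1)^4 = +1.
v=13: a=13^-1·(≡4), b=13^2·(≡2) mod 13; (4|13)=+1, (2|13)=-1; (−1)^{-1·2·6}·(+1)^2·(-1)^-1 = -1.
v=5: a=5^0·(≡3), b=5^2·(≡4) mod 5; (3|5)=-1, (4|5)=+1; (−1)^{0·2·2}·(-1)^2·(+1)^0 = +1.
v=19: a=19^0·(≡10), b=19^-2·(≡12) mod 19; (10|19)=-1, (12|19)=-1; (−1)^{0·-2·9}·(-1)^-2·(-1)^0 = +1.
v=7: a=7^1·(≡4), b=7^4·(≡6) mod 7; (4|7)=+1, (6|7)=-1; (−1)^{1·4·3}·(+1)^4·(-1)^1 = -1.
v=31: a=31^2·(≡26), b=31^0·(≡3) mod 31; (26|31)=-1, (3|31)=-1; (−1)^{2·0·15}·(-1)^0·(-1)^2 = +1.
(17017, 34 / ℚ) ramifies at {7, 13}: a division algebra.

[7, 13]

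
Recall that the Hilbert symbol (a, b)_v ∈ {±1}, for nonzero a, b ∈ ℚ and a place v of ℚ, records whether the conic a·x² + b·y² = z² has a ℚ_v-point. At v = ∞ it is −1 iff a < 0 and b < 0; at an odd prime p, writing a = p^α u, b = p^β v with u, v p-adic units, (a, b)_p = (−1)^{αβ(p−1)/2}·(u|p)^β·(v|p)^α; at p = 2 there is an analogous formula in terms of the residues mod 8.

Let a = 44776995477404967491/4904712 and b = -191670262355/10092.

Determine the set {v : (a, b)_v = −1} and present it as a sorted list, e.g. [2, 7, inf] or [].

(a, b) ≡ (22, -36465) mod (ℚ^×)²; places V = {2, 3, 5, 11, 13, 17, 19, 29, ∞}.
(a,b)_∞: sgn(22)=+, sgn(-36465)=−, so +1.
(a,b)_19: α=6, u≡10; β=4, v≡18 (mod 19); (10|19)=-1, (18|19)=-1; sign (−1)^0·-1^4·-1^6 = +1.
(a,b)_17: α=2, u≡10; β=1, v≡11 (mod 17); (10|17)=-1, (11|17)=-1; sign (−1)^0·-1^1·-1^2 = -1.
(a,b)_29: α=-2, u≡5; β=-2, v≡18 (mod 29); (5|29)=+1, (18|29)=-1; sign (−1)^0·+1^-2·-1^-2 = +1.
(a,b)_5: α=0, u≡3; β=1, v≡2 (mod 5); (3|5)=-1, (2|5)=-1; sign (−1)^0·-1^1·-1^0 = -1.
(a,b)_13: α=2, u≡1; β=1, v≡9 (mod 13); (1|13)=+1, (9|13)=+1; sign (−1)^0·+1^1·+1^2 = +1.
(a,b)_11: α=7, u≡8; β=3, v≡7 (mod 11); (8|11)=-1, (7|11)=-1; sign (−1)^1·-1^3·-1^7 = -1.
(a,b)_3: α=-6, u≡1; β=-1, v≡1 (mod 3); (1|3)=+1, (1|3)=+1; sign (−1)^0·+1^-1·+1^-6 = +1.
(a,b)_2: α=-3, β=-2; u≡3, v≡7 (mod 8); ε(u)ε(v)=1·1, αω(v)=-3·0, βω(u)=-2·1; sum ≡ 1  ⇒  -1.
|Ram(22, -36465)| = 4, even; anisotropic at {2, 5, 11, 17}.

[2, 5, 11, 17]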